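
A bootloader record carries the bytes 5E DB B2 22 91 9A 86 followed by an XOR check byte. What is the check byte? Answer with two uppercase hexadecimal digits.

98

XOR the bytes together:
  start with 0x5E
  0x5E ⊕ 0xDB = 0x85
  0x85 ⊕ 0xB2 = 0x37
  0x37 ⊕ 0x22 = 0x15
  0x15 ⊕ 0x91 = 0x84
  0x84 ⊕ 0x9A = 0x1E
  0x1E ⊕ 0x86 = 0x98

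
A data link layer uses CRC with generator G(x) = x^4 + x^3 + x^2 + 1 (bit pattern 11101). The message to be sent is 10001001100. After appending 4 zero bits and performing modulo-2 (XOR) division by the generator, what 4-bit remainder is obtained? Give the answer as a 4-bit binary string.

0110

Append 4 zeros: 100010011000000. Divide by 11101 (XOR where the leading bit is 1):
  pos 0: 10001 XOR 11101 = 01100
  pos 1: 11000 XOR 11101 = 00101
  pos 3: 10101 XOR 11101 = 01000
  pos 4: 10001 XOR 11101 = 01100
  pos 5: 11000 XOR 11101 = 00101
  pos 7: 10100 XOR 11101 = 01001
  pos 8: 10010 XOR 11101 = 01111
  pos 9: 11110 XOR 11101 = 00011
Remainder (last 4 bits) = 0110. This is the CRC / FCS.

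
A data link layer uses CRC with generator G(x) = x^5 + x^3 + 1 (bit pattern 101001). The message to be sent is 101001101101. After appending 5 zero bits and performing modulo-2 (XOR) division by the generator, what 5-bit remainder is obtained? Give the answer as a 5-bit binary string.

01101

Append 5 zeros: 10100110110100000. Divide by 101001 (XOR where the leading bit is 1):
  pos 0: 101001 XOR 101001 = 000000
  pos 6: 101101 XOR 101001 = 000100
  pos 9: 100000 XOR 101001 = 001001
  pos 11: 100100 XOR 101001 = 001101
Remainder (last 5 bits) = 01101. This is the CRC / FCS.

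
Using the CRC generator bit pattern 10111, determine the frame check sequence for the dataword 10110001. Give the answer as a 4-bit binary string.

Append 4 zeros: 101100010000. Divide by 10111 (XOR where the leading bit is 1):
  pos 0: 10110 XOR 10111 = 00001
  pos 4: 10010 XOR 10111 = 00101
  pos 6: 10100 XOR 10111 = 00011
Remainder (last 4 bits) = 0110. This is the CRC / FCS.

0110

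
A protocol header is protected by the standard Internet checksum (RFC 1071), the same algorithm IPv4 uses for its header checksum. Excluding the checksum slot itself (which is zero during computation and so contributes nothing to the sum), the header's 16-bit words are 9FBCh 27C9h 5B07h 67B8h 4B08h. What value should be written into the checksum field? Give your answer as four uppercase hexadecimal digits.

2AB2

One's-complement addition (fold any carry out of bit 15 back into bit 0):
  0x9FBC + 0x27C9 = 0x0C785
  0xC785 + 0x5B07 = 0x1228C → wrap carry → 0x228D
  0x228D + 0x67B8 = 0x08A45
  0x8A45 + 0x4B08 = 0x0D54D
One's-complement sum = 0xD54D.
Checksum = ~0xD54D & 0xFFFF = 0x2AB2.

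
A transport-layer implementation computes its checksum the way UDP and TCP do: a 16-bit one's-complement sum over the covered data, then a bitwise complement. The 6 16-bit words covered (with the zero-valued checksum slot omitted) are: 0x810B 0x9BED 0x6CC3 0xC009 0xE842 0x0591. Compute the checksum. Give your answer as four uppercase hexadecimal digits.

C865

One's-complement addition (fold any carry out of bit 15 back into bit 0):
  0x810B + 0x9BED = 0x11CF8 → wrap carry → 0x1CF9
  0x1CF9 + 0x6CC3 = 0x089BC
  0x89BC + 0xC009 = 0x149C5 → wrap carry → 0x49C6
  0x49C6 + 0xE842 = 0x13208 → wrap carry → 0x3209
  0x3209 + 0x0591 = 0x0379A
One's-complement sum = 0x379A.
Checksum = ~0x379A & 0xFFFF = 0xC865.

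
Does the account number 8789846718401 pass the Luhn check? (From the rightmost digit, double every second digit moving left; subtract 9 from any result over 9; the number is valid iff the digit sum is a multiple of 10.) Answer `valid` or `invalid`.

From the right, keep odd positions and double even positions (subtract 9 from any doubled value over 9):
  doubled (positions 2,4,...): 0 7 5 8 9 5 → sum 34
  kept (positions 1,3,...): 1 4 1 6 8 8 8 → sum 36
Total = 70.
70 mod 10 = 0, so the number is valid.

valid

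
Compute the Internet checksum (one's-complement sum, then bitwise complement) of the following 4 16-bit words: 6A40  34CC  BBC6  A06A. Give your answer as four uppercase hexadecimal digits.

04C2

One's-complement addition (fold any carry out of bit 15 back into bit 0):
  0x6A40 + 0x34CC = 0x09F0C
  0x9F0C + 0xBBC6 = 0x15AD2 → wrap carry → 0x5AD3
  0x5AD3 + 0xA06A = 0x0FB3D
One's-complement sum = 0xFB3D.
Checksum = ~0xFB3D & 0xFFFF = 0x04C2.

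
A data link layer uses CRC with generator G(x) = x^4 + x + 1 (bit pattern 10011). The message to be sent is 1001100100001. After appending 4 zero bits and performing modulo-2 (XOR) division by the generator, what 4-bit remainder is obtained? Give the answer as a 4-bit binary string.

1001

Append 4 zeros: 10011001000010000. Divide by 10011 (XOR where the leading bit is 1):
  pos 0: 10011 XOR 10011 = 00000
  pos 7: 10000 XOR 10011 = 00011
  pos 10: 11100 XOR 10011 = 01111
  pos 11: 11110 XOR 10011 = 01101
  pos 12: 11010 XOR 10011 = 01001
Remainder (last 4 bits) = 1001. This is the CRC / FCS.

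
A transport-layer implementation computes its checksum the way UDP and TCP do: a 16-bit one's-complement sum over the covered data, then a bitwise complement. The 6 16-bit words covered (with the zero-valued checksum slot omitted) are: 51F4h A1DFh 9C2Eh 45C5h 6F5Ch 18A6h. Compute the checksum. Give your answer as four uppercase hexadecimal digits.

One's-complement addition (fold any carry out of bit 15 back into bit 0):
  0x51F4 + 0xA1DF = 0x0F3D3
  0xF3D3 + 0x9C2E = 0x19001 → wrap carry → 0x9002
  0x9002 + 0x45C5 = 0x0D5C7
  0xD5C7 + 0x6F5C = 0x14523 → wrap carry → 0x4524
  0x4524 + 0x18A6 = 0x05DCA
One's-complement sum = 0x5DCA.
Checksum = ~0x5DCA & 0xFFFF = 0xA235.

A235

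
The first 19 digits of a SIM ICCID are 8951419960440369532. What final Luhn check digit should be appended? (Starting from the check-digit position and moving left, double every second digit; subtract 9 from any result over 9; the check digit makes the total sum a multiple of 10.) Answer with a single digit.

Partial digits right→left: 2 3 5 9 6 3 0 4 4 0 6 9 9 1 4 1 5 9 8
Double every second digit counting from the check-digit position (so the 1st, 3rd, 5th, ... of the partial from the right).
  doubled (with −9 where >9): 4 1 3 0 8 3 9 8 1 7 → sum 44
  kept as-is: 3 9 3 4 0 9 1 1 9 → sum 39
Total = 44 + 39 = 83.
Check digit = (10 − (83 mod 10)) mod 10 = 7.

7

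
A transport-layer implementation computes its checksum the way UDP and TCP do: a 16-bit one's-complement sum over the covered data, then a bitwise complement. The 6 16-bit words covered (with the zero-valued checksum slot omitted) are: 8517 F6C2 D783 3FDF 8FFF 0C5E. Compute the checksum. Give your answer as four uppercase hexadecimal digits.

One's-complement addition (fold any carry out of bit 15 back into bit 0):
  0x8517 + 0xF6C2 = 0x17BD9 → wrap carry → 0x7BDA
  0x7BDA + 0xD783 = 0x1535D → wrap carry → 0x535E
  0x535E + 0x3FDF = 0x0933D
  0x933D + 0x8FFF = 0x1233C → wrap carry → 0x233D
  0x233D + 0x0C5E = 0x02F9B
One's-complement sum = 0x2F9B.
Checksum = ~0x2F9B & 0xFFFF = 0xD064.

D064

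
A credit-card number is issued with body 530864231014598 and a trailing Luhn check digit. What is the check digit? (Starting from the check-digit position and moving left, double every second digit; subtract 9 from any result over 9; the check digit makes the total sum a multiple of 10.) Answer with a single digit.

Partial digits right→left: 8 9 5 4 1 0 1 3 2 4 6 8 0 3 5
Double every second digit counting from the check-digit position (so the 1st, 3rd, 5th, ... of the partial from the right).
  doubled (with −9 where >9): 7 1 2 2 4 3 0 1 → sum 20
  kept as-is: 9 4 0 3 4 8 3 → sum 31
Total = 20 + 31 = 51.
Check digit = (10 − (51 mod 10)) mod 10 = 9.

9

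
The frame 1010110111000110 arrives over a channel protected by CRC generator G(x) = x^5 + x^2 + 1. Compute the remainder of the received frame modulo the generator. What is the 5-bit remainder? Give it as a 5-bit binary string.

Modulo-2 division of 1010110111000110 by 100101:
  pos 0: 101011 XOR 100101 = 001110
  pos 2: 111001 XOR 100101 = 011100
  pos 3: 111001 XOR 100101 = 011100
  pos 4: 111001 XOR 100101 = 011100
  pos 5: 111000 XOR 100101 = 011101
  pos 6: 111010 XOR 100101 = 011111
  pos 7: 111110 XOR 100101 = 011011
  pos 8: 110111 XOR 100101 = 010010
  pos 9: 100101 XOR 100101 = 000000
Remainder = 00000 (zero — the frame passes the CRC check).

00000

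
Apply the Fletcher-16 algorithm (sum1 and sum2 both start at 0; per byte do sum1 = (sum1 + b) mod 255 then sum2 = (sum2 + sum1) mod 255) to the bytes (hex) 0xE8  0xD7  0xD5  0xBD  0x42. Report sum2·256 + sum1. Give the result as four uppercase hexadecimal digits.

Running sums (mod 255):
  after byte 0 (0xE8): sum1=232, sum2=232
  after byte 1 (0xD7): sum1=192, sum2=169
  after byte 2 (0xD5): sum1=150, sum2=64
  after byte 3 (0xBD): sum1=84, sum2=148
  after byte 4 (0x42): sum1=150, sum2=43
Checksum = sum2·256 + sum1 = 43·256 + 150 = 11158 = 0x2B96.

2B96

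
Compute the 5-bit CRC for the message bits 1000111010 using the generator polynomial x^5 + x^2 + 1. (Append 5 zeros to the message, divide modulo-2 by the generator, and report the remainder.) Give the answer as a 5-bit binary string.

Append 5 zeros: 100011101000000. Divide by 100101 (XOR where the leading bit is 1):
  pos 0: 100011 XOR 100101 = 000110
  pos 3: 110101 XOR 100101 = 010000
  pos 4: 100000 XOR 100101 = 000101
  pos 7: 101000 XOR 100101 = 001101
  pos 9: 110100 XOR 100101 = 010001
Remainder (last 5 bits) = 10001. This is the CRC / FCS.

10001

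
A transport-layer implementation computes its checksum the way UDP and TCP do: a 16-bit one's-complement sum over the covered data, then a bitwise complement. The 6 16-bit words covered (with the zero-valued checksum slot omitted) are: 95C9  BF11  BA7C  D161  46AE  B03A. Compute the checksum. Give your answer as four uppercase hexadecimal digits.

One's-complement addition (fold any carry out of bit 15 back into bit 0):
  0x95C9 + 0xBF11 = 0x154DA → wrap carry → 0x54DB
  0x54DB + 0xBA7C = 0x10F57 → wrap carry → 0x0F58
  0x0F58 + 0xD161 = 0x0E0B9
  0xE0B9 + 0x46AE = 0x12767 → wrap carry → 0x2768
  0x2768 + 0xB03A = 0x0D7A2
One's-complement sum = 0xD7A2.
Checksum = ~0xD7A2 & 0xFFFF = 0x285D.

285D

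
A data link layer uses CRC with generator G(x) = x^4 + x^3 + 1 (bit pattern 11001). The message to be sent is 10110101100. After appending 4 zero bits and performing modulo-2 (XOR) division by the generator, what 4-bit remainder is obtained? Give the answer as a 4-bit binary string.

Append 4 zeros: 101101011000000. Divide by 11001 (XOR where the leading bit is 1):
  pos 0: 10110 XOR 11001 = 01111
  pos 1: 11111 XOR 11001 = 00110
  pos 3: 11001 XOR 11001 = 00000
  pos 8: 10000 XOR 11001 = 01001
  pos 9: 10010 XOR 11001 = 01011
  pos 10: 10110 XOR 11001 = 01111
Remainder (last 4 bits) = 1111. This is the CRC / FCS.

1111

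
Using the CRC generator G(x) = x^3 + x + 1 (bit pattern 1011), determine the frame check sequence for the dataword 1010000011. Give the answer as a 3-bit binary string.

Append 3 zeros: 1010000011000. Divide by 1011 (XOR where the leading bit is 1):
  pos 0: 1010 XOR 1011 = 0001
  pos 3: 1000 XOR 1011 = 0011
  pos 5: 1101 XOR 1011 = 0110
  pos 6: 1101 XOR 1011 = 0110
  pos 7: 1100 XOR 1011 = 0111
  pos 8: 1110 XOR 1011 = 0101
  pos 9: 1010 XOR 1011 = 0001
Remainder (last 3 bits) = 001. This is the CRC / FCS.

001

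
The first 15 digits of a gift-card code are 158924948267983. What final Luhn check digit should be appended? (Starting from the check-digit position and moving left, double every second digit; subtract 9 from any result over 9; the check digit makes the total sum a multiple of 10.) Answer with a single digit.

4

Partial digits right→left: 3 8 9 7 6 2 8 4 9 4 2 9 8 5 1
Double every second digit counting from the check-digit position (so the 1st, 3rd, 5th, ... of the partial from the right).
  doubled (with −9 where >9): 6 9 3 7 9 4 7 2 → sum 47
  kept as-is: 8 7 2 4 4 9 5 → sum 39
Total = 47 + 39 = 86.
Check digit = (10 − (86 mod 10)) mod 10 = 4.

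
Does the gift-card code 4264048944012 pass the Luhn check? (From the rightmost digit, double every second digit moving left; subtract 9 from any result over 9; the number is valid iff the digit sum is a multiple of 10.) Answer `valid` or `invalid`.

From the right, keep odd positions and double even positions (subtract 9 from any doubled value over 9):
  doubled (positions 2,4,...): 2 8 9 8 8 4 → sum 39
  kept (positions 1,3,...): 2 0 4 8 0 6 4 → sum 24
Total = 63.
63 mod 10 = 3, so the number is invalid.

invalid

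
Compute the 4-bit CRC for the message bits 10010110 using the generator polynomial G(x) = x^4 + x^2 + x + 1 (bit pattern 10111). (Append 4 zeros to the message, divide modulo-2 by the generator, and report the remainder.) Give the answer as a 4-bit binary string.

Append 4 zeros: 100101100000. Divide by 10111 (XOR where the leading bit is 1):
  pos 0: 10010 XOR 10111 = 00101
  pos 2: 10111 XOR 10111 = 00000
Remainder (last 4 bits) = 0000. This is the CRC / FCS.

0000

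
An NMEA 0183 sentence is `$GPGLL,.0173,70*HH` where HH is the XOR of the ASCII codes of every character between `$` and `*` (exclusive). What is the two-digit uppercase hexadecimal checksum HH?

7C

XOR the ASCII codes of the payload characters:
  'G' = 0x47 → acc = 0x47
  'P' = 0x50 → acc = 0x17
  'G' = 0x47 → acc = 0x50
  'L' = 0x4C → acc = 0x1C
  'L' = 0x4C → acc = 0x50
  ',' = 0x2C → acc = 0x7C
  '.' = 0x2E → acc = 0x52
  '0' = 0x30 → acc = 0x62
  '1' = 0x31 → acc = 0x53
  '7' = 0x37 → acc = 0x64
  '3' = 0x33 → acc = 0x57
  ',' = 0x2C → acc = 0x7B
  '7' = 0x37 → acc = 0x4C
  '0' = 0x30 → acc = 0x7C
Checksum = 0x7C.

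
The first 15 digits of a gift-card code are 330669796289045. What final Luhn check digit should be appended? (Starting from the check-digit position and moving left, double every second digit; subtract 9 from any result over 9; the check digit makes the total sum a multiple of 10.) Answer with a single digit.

3

Partial digits right→left: 5 4 0 9 8 2 6 9 7 9 6 6 0 3 3
Double every second digit counting from the check-digit position (so the 1st, 3rd, 5th, ... of the partial from the right).
  doubled (with −9 where >9): 1 0 7 3 5 3 0 6 → sum 25
  kept as-is: 4 9 2 9 9 6 3 → sum 42
Total = 25 + 42 = 67.
Check digit = (10 − (67 mod 10)) mod 10 = 3.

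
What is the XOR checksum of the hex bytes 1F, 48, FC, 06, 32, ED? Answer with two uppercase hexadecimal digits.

XOR the bytes together:
  start with 0x1F
  0x1F ⊕ 0x48 = 0x57
  0x57 ⊕ 0xFC = 0xAB
  0xAB ⊕ 0x06 = 0xAD
  0xAD ⊕ 0x32 = 0x9F
  0x9F ⊕ 0xED = 0x72

72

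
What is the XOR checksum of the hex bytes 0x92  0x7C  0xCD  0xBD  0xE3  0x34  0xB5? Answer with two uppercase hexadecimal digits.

XOR the bytes together:
  start with 0x92
  0x92 ⊕ 0x7C = 0xEE
  0xEE ⊕ 0xCD = 0x23
  0x23 ⊕ 0xBD = 0x9E
  0x9E ⊕ 0xE3 = 0x7D
  0x7D ⊕ 0x34 = 0x49
  0x49 ⊕ 0xB5 = 0xFC

FC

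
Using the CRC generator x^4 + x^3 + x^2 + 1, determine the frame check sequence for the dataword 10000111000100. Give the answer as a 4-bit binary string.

0100

Append 4 zeros: 100001110001000000. Divide by 11101 (XOR where the leading bit is 1):
  pos 0: 10000 XOR 11101 = 01101
  pos 1: 11011 XOR 11101 = 00110
  pos 3: 11011 XOR 11101 = 00110
  pos 5: 11000 XOR 11101 = 00101
  pos 7: 10101 XOR 11101 = 01000
  pos 8: 10000 XOR 11101 = 01101
  pos 9: 11010 XOR 11101 = 00111
  pos 11: 11100 XOR 11101 = 00001
Remainder (last 4 bits) = 0100. This is the CRC / FCS.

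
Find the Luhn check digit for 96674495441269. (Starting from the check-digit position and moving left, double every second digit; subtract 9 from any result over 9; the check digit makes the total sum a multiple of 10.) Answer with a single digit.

3

Partial digits right→left: 9 6 2 1 4 4 5 9 4 4 7 6 6 9
Double every second digit counting from the check-digit position (so the 1st, 3rd, 5th, ... of the partial from the right).
  doubled (with −9 where >9): 9 4 8 1 8 5 3 → sum 38
  kept as-is: 6 1 4 9 4 6 9 → sum 39
Total = 38 + 39 = 77.
Check digit = (10 − (77 mod 10)) mod 10 = 3.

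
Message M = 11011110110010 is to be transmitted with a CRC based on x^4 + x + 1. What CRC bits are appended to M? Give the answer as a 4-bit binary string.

1010

Append 4 zeros: 110111101100100000. Divide by 10011 (XOR where the leading bit is 1):
  pos 0: 11011 XOR 10011 = 01000
  pos 1: 10001 XOR 10011 = 00010
  pos 4: 10101 XOR 10011 = 00110
  pos 6: 11010 XOR 10011 = 01001
  pos 7: 10010 XOR 10011 = 00001
  pos 11: 11000 XOR 10011 = 01011
  pos 12: 10110 XOR 10011 = 00101
Remainder (last 4 bits) = 1010. This is the CRC / FCS.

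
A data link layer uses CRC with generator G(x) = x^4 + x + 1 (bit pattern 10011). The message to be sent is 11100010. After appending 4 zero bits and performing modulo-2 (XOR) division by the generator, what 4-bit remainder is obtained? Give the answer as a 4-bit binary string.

Append 4 zeros: 111000100000. Divide by 10011 (XOR where the leading bit is 1):
  pos 0: 11100 XOR 10011 = 01111
  pos 1: 11110 XOR 10011 = 01101
  pos 2: 11011 XOR 10011 = 01000
  pos 3: 10000 XOR 10011 = 00011
  pos 6: 11000 XOR 10011 = 01011
  pos 7: 10110 XOR 10011 = 00101
Remainder (last 4 bits) = 0101. This is the CRC / FCS.

0101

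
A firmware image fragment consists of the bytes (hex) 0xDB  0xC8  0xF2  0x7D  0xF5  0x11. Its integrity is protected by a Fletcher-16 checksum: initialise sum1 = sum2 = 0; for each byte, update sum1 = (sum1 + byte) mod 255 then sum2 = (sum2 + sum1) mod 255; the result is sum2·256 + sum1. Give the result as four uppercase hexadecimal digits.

Running sums (mod 255):
  after byte 0 (0xDB): sum1=219, sum2=219
  after byte 1 (0xC8): sum1=164, sum2=128
  after byte 2 (0xF2): sum1=151, sum2=24
  after byte 3 (0x7D): sum1=21, sum2=45
  after byte 4 (0xF5): sum1=11, sum2=56
  after byte 5 (0x11): sum1=28, sum2=84
Checksum = sum2·256 + sum1 = 84·256 + 28 = 21532 = 0x541C.

541C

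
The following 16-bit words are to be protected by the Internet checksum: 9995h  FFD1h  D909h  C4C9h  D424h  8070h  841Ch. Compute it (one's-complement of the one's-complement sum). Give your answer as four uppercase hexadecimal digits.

One's-complement addition (fold any carry out of bit 15 back into bit 0):
  0x9995 + 0xFFD1 = 0x19966 → wrap carry → 0x9967
  0x9967 + 0xD909 = 0x17270 → wrap carry → 0x7271
  0x7271 + 0xC4C9 = 0x1373A → wrap carry → 0x373B
  0x373B + 0xD424 = 0x10B5F → wrap carry → 0x0B60
  0x0B60 + 0x8070 = 0x08BD0
  0x8BD0 + 0x841C = 0x10FEC → wrap carry → 0x0FED
One's-complement sum = 0x0FED.
Checksum = ~0x0FED & 0xFFFF = 0xF012.

F012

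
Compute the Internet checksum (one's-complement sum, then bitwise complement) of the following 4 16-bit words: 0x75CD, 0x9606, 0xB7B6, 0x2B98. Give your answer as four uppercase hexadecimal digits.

One's-complement addition (fold any carry out of bit 15 back into bit 0):
  0x75CD + 0x9606 = 0x10BD3 → wrap carry → 0x0BD4
  0x0BD4 + 0xB7B6 = 0x0C38A
  0xC38A + 0x2B98 = 0x0EF22
One's-complement sum = 0xEF22.
Checksum = ~0xEF22 & 0xFFFF = 0x10DD.

10DD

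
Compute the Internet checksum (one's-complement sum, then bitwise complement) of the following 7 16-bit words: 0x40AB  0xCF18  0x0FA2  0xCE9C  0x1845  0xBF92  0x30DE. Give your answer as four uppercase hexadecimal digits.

0947

One's-complement addition (fold any carry out of bit 15 back into bit 0):
  0x40AB + 0xCF18 = 0x10FC3 → wrap carry → 0x0FC4
  0x0FC4 + 0x0FA2 = 0x01F66
  0x1F66 + 0xCE9C = 0x0EE02
  0xEE02 + 0x1845 = 0x10647 → wrap carry → 0x0648
  0x0648 + 0xBF92 = 0x0C5DA
  0xC5DA + 0x30DE = 0x0F6B8
One's-complement sum = 0xF6B8.
Checksum = ~0xF6B8 & 0xFFFF = 0x0947.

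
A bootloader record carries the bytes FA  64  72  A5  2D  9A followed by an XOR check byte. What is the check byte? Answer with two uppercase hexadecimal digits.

FE

XOR the bytes together:
  start with 0xFA
  0xFA ⊕ 0x64 = 0x9E
  0x9E ⊕ 0x72 = 0xEC
  0xEC ⊕ 0xA5 = 0x49
  0x49 ⊕ 0x2D = 0x64
  0x64 ⊕ 0x9A = 0xFE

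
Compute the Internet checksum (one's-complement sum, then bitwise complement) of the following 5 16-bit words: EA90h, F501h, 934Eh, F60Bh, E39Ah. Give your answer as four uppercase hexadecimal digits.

One's-complement addition (fold any carry out of bit 15 back into bit 0):
  0xEA90 + 0xF501 = 0x1DF91 → wrap carry → 0xDF92
  0xDF92 + 0x934E = 0x172E0 → wrap carry → 0x72E1
  0x72E1 + 0xF60B = 0x168EC → wrap carry → 0x68ED
  0x68ED + 0xE39A = 0x14C87 → wrap carry → 0x4C88
One's-complement sum = 0x4C88.
Checksum = ~0x4C88 & 0xFFFF = 0xB377.

B377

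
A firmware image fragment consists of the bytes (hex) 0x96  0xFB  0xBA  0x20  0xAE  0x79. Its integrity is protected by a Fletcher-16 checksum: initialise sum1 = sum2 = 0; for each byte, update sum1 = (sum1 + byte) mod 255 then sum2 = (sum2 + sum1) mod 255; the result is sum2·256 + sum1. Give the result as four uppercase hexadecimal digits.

9595

Running sums (mod 255):
  after byte 0 (0x96): sum1=150, sum2=150
  after byte 1 (0xFB): sum1=146, sum2=41
  after byte 2 (0xBA): sum1=77, sum2=118
  after byte 3 (0x20): sum1=109, sum2=227
  after byte 4 (0xAE): sum1=28, sum2=0
  after byte 5 (0x79): sum1=149, sum2=149
Checksum = sum2·256 + sum1 = 149·256 + 149 = 38293 = 0x9595.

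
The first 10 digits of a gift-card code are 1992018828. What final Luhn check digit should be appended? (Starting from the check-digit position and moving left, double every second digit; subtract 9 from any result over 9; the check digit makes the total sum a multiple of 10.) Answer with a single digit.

1

Partial digits right→left: 8 2 8 8 1 0 2 9 9 1
Double every second digit counting from the check-digit position (so the 1st, 3rd, 5th, ... of the partial from the right).
  doubled (with −9 where >9): 7 7 2 4 9 → sum 29
  kept as-is: 2 8 0 9 1 → sum 20
Total = 29 + 20 = 49.
Check digit = (10 − (49 mod 10)) mod 10 = 1.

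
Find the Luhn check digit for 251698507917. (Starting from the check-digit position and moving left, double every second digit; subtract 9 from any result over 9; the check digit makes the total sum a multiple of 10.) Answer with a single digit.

Partial digits right→left: 7 1 9 7 0 5 8 9 6 1 5 2
Double every second digit counting from the check-digit position (so the 1st, 3rd, 5th, ... of the partial from the right).
  doubled (with −9 where >9): 5 9 0 7 3 1 → sum 25
  kept as-is: 1 7 5 9 1 2 → sum 25
Total = 25 + 25 = 50.
Check digit = (10 − (50 mod 10)) mod 10 = 0.

0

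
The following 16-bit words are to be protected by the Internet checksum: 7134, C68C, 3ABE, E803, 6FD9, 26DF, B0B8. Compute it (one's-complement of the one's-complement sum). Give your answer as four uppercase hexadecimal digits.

5E0B

One's-complement addition (fold any carry out of bit 15 back into bit 0):
  0x7134 + 0xC68C = 0x137C0 → wrap carry → 0x37C1
  0x37C1 + 0x3ABE = 0x0727F
  0x727F + 0xE803 = 0x15A82 → wrap carry → 0x5A83
  0x5A83 + 0x6FD9 = 0x0CA5C
  0xCA5C + 0x26DF = 0x0F13B
  0xF13B + 0xB0B8 = 0x1A1F3 → wrap carry → 0xA1F4
One's-complement sum = 0xA1F4.
Checksum = ~0xA1F4 & 0xFFFF = 0x5E0B.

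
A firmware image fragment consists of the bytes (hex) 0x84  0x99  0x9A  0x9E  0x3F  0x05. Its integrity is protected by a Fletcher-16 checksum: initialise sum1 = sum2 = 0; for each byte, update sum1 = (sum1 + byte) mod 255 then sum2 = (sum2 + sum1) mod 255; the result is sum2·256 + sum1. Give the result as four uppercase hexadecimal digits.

Running sums (mod 255):
  after byte 0 (0x84): sum1=132, sum2=132
  after byte 1 (0x99): sum1=30, sum2=162
  after byte 2 (0x9A): sum1=184, sum2=91
  after byte 3 (0x9E): sum1=87, sum2=178
  after byte 4 (0x3F): sum1=150, sum2=73
  after byte 5 (0x05): sum1=155, sum2=228
Checksum = sum2·256 + sum1 = 228·256 + 155 = 58523 = 0xE49B.

E49B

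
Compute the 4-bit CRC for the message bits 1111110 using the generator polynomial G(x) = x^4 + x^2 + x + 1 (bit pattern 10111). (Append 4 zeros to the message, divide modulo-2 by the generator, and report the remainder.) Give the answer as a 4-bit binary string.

1010

Append 4 zeros: 11111100000. Divide by 10111 (XOR where the leading bit is 1):
  pos 0: 11111 XOR 10111 = 01000
  pos 1: 10001 XOR 10111 = 00110
  pos 3: 11000 XOR 10111 = 01111
  pos 4: 11110 XOR 10111 = 01001
  pos 5: 10010 XOR 10111 = 00101
Remainder (last 4 bits) = 1010. This is the CRC / FCS.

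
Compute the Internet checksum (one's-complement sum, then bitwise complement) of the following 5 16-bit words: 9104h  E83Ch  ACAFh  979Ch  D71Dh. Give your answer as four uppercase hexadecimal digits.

One's-complement addition (fold any carry out of bit 15 back into bit 0):
  0x9104 + 0xE83C = 0x17940 → wrap carry → 0x7941
  0x7941 + 0xACAF = 0x125F0 → wrap carry → 0x25F1
  0x25F1 + 0x979C = 0x0BD8D
  0xBD8D + 0xD71D = 0x194AA → wrap carry → 0x94AB
One's-complement sum = 0x94AB.
Checksum = ~0x94AB & 0xFFFF = 0x6B54.

6B54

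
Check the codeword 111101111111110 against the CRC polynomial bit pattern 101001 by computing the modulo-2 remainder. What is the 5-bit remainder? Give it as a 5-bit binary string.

Modulo-2 division of 111101111111110 by 101001:
  pos 0: 111101 XOR 101001 = 010100
  pos 1: 101001 XOR 101001 = 000000
  pos 7: 111111 XOR 101001 = 010110
  pos 8: 101101 XOR 101001 = 000100
Remainder = 01000 (nonzero — an error is detected).

01000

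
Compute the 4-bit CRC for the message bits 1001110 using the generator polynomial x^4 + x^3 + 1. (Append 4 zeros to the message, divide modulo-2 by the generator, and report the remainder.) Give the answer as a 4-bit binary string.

1001

Append 4 zeros: 10011100000. Divide by 11001 (XOR where the leading bit is 1):
  pos 0: 10011 XOR 11001 = 01010
  pos 1: 10101 XOR 11001 = 01100
  pos 2: 11000 XOR 11001 = 00001
  pos 6: 10000 XOR 11001 = 01001
Remainder (last 4 bits) = 1001. This is the CRC / FCS.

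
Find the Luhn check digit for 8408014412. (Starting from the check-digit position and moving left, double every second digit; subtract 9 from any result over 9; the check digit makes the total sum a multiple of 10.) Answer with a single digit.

8

Partial digits right→left: 2 1 4 4 1 0 8 0 4 8
Double every second digit counting from the check-digit position (so the 1st, 3rd, 5th, ... of the partial from the right).
  doubled (with −9 where >9): 4 8 2 7 8 → sum 29
  kept as-is: 1 4 0 0 8 → sum 13
Total = 29 + 13 = 42.
Check digit = (10 − (42 mod 10)) mod 10 = 8.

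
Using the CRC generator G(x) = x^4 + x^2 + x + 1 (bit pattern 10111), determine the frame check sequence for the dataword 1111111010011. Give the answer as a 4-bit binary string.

Append 4 zeros: 11111110100110000. Divide by 10111 (XOR where the leading bit is 1):
  pos 0: 11111 XOR 10111 = 01000
  pos 1: 10001 XOR 10111 = 00110
  pos 3: 11010 XOR 10111 = 01101
  pos 4: 11011 XOR 10111 = 01100
  pos 5: 11000 XOR 10111 = 01111
  pos 6: 11110 XOR 10111 = 01001
  pos 7: 10011 XOR 10111 = 00100
  pos 9: 10010 XOR 10111 = 00101
  pos 11: 10100 XOR 10111 = 00011
Remainder (last 4 bits) = 0110. This is the CRC / FCS.

0110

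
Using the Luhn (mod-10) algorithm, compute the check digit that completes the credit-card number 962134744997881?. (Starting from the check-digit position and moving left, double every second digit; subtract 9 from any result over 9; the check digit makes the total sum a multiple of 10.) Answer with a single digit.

Partial digits right→left: 1 8 8 7 9 9 4 4 7 4 3 1 2 6 9
Double every second digit counting from the check-digit position (so the 1st, 3rd, 5th, ... of the partial from the right).
  doubled (with −9 where >9): 2 7 9 8 5 6 4 9 → sum 50
  kept as-is: 8 7 9 4 4 1 6 → sum 39
Total = 50 + 39 = 89.
Check digit = (10 − (89 mod 10)) mod 10 = 1.

1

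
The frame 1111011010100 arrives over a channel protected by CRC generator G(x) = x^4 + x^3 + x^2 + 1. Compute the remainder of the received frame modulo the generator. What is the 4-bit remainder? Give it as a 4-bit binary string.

0000

Modulo-2 division of 1111011010100 by 11101:
  pos 0: 11110 XOR 11101 = 00011
  pos 3: 11110 XOR 11101 = 00011
  pos 6: 11101 XOR 11101 = 00000
Remainder = 0000 (zero — the frame passes the CRC check).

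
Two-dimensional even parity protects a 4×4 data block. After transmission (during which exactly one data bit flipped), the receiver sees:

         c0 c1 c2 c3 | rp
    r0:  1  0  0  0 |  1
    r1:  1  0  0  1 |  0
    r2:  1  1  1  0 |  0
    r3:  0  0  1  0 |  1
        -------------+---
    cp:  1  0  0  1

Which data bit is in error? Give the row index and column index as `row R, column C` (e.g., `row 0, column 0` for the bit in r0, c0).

row 2, column 1

Recompute each row's even parity and compare to rp:
  r0: data parity 1, sent rp 1 → ok
  r1: data parity 0, sent rp 0 → ok
  r2: data parity 1, sent rp 0 → mismatch
  r3: data parity 1, sent rp 1 → ok
Recompute each column's even parity and compare to cp:
  c0: data parity 1, sent cp 1 → ok
  c1: data parity 1, sent cp 0 → mismatch
  c2: data parity 0, sent cp 0 → ok
  c3: data parity 1, sent cp 1 → ok
Exactly one row (r2) and one column (c1) fail → the flipped bit is at their intersection.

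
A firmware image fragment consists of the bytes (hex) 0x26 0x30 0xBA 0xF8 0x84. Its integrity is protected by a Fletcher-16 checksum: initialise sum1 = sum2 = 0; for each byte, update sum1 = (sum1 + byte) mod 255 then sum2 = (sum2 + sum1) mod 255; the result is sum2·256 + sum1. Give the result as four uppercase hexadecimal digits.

268E

Running sums (mod 255):
  after byte 0 (0x26): sum1=38, sum2=38
  after byte 1 (0x30): sum1=86, sum2=124
  after byte 2 (0xBA): sum1=17, sum2=141
  after byte 3 (0xF8): sum1=10, sum2=151
  after byte 4 (0x84): sum1=142, sum2=38
Checksum = sum2·256 + sum1 = 38·256 + 142 = 9870 = 0x268E.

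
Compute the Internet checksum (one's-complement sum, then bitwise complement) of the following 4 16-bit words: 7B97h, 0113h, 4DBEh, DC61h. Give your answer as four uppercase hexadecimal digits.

One's-complement addition (fold any carry out of bit 15 back into bit 0):
  0x7B97 + 0x0113 = 0x07CAA
  0x7CAA + 0x4DBE = 0x0CA68
  0xCA68 + 0xDC61 = 0x1A6C9 → wrap carry → 0xA6CA
One's-complement sum = 0xA6CA.
Checksum = ~0xA6CA & 0xFFFF = 0x5935.

5935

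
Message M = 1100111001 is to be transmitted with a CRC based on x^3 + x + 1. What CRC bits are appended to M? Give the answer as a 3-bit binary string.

100

Append 3 zeros: 1100111001000. Divide by 1011 (XOR where the leading bit is 1):
  pos 0: 1100 XOR 1011 = 0111
  pos 1: 1111 XOR 1011 = 0100
  pos 2: 1001 XOR 1011 = 0010
  pos 4: 1010 XOR 1011 = 0001
  pos 7: 1010 XOR 1011 = 0001
Remainder (last 3 bits) = 100. This is the CRC / FCS.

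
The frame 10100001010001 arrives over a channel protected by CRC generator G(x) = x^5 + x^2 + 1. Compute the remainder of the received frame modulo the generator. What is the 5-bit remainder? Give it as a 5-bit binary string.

Modulo-2 division of 10100001010001 by 100101:
  pos 0: 101000 XOR 100101 = 001101
  pos 2: 110101 XOR 100101 = 010000
  pos 3: 100000 XOR 100101 = 000101
  pos 6: 101100 XOR 100101 = 001001
  pos 8: 100101 XOR 100101 = 000000
Remainder = 00000 (zero — the frame passes the CRC check).

00000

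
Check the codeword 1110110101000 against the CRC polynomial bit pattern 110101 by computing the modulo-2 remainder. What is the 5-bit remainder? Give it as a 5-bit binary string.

10101

Modulo-2 division of 1110110101000 by 110101:
  pos 0: 111011 XOR 110101 = 001110
  pos 2: 111001 XOR 110101 = 001100
  pos 4: 110001 XOR 110101 = 000100
  pos 7: 100000 XOR 110101 = 010101
Remainder = 10101 (nonzero — an error is detected).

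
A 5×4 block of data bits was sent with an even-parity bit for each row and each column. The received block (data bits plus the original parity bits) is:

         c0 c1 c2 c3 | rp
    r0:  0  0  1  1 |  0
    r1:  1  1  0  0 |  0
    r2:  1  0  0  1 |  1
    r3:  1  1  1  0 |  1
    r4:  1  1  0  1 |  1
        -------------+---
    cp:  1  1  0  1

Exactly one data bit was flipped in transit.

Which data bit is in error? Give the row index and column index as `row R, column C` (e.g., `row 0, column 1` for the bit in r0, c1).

Recompute each row's even parity and compare to rp:
  r0: data parity 0, sent rp 0 → ok
  r1: data parity 0, sent rp 0 → ok
  r2: data parity 0, sent rp 1 → mismatch
  r3: data parity 1, sent rp 1 → ok
  r4: data parity 1, sent rp 1 → ok
Recompute each column's even parity and compare to cp:
  c0: data parity 0, sent cp 1 → mismatch
  c1: data parity 1, sent cp 1 → ok
  c2: data parity 0, sent cp 0 → ok
  c3: data parity 1, sent cp 1 → ok
Exactly one row (r2) and one column (c0) fail → the flipped bit is at their intersection.

row 2, column 0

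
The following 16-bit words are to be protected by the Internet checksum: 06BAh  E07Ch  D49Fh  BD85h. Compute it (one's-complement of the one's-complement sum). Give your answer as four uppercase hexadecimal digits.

One's-complement addition (fold any carry out of bit 15 back into bit 0):
  0x06BA + 0xE07C = 0x0E736
  0xE736 + 0xD49F = 0x1BBD5 → wrap carry → 0xBBD6
  0xBBD6 + 0xBD85 = 0x1795B → wrap carry → 0x795C
One's-complement sum = 0x795C.
Checksum = ~0x795C & 0xFFFF = 0x86A3.

86A3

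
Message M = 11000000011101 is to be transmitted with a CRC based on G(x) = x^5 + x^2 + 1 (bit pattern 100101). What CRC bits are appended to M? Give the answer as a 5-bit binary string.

10110

Append 5 zeros: 1100000001110100000. Divide by 100101 (XOR where the leading bit is 1):
  pos 0: 110000 XOR 100101 = 010101
  pos 1: 101010 XOR 100101 = 001111
  pos 3: 111100 XOR 100101 = 011001
  pos 4: 110011 XOR 100101 = 010110
  pos 5: 101101 XOR 100101 = 001000
  pos 7: 100010 XOR 100101 = 000111
  pos 10: 111100 XOR 100101 = 011001
  pos 11: 110010 XOR 100101 = 010111
  pos 12: 101110 XOR 100101 = 001011
Remainder (last 5 bits) = 10110. This is the CRC / FCS.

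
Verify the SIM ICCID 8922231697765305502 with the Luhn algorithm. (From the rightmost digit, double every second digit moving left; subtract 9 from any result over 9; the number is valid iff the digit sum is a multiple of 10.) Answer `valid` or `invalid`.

invalid

From the right, keep odd positions and double even positions (subtract 9 from any doubled value over 9):
  doubled (positions 2,4,...): 0 1 6 3 5 3 6 4 9 → sum 37
  kept (positions 1,3,...): 2 5 0 5 7 9 1 2 2 8 → sum 41
Total = 78.
78 mod 10 = 8, so the number is invalid.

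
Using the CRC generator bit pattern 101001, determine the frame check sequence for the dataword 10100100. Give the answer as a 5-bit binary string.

Append 5 zeros: 1010010000000. Divide by 101001 (XOR where the leading bit is 1):
  pos 0: 101001 XOR 101001 = 000000
Remainder (last 5 bits) = 00000. This is the CRC / FCS.

00000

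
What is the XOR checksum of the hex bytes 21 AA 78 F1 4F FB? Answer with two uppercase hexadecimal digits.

B6

XOR the bytes together:
  start with 0x21
  0x21 ⊕ 0xAA = 0x8B
  0x8B ⊕ 0x78 = 0xF3
  0xF3 ⊕ 0xF1 = 0x02
  0x02 ⊕ 0x4F = 0x4D
  0x4D ⊕ 0xFB = 0xB6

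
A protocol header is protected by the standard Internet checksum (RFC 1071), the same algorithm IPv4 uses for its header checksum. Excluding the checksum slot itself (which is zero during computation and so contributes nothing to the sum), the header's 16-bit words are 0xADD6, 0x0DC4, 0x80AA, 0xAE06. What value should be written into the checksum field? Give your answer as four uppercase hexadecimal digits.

One's-complement addition (fold any carry out of bit 15 back into bit 0):
  0xADD6 + 0x0DC4 = 0x0BB9A
  0xBB9A + 0x80AA = 0x13C44 → wrap carry → 0x3C45
  0x3C45 + 0xAE06 = 0x0EA4B
One's-complement sum = 0xEA4B.
Checksum = ~0xEA4B & 0xFFFF = 0x15B4.

15B4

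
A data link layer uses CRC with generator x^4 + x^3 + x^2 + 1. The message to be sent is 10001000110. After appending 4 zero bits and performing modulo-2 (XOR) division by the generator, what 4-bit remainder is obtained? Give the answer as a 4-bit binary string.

Append 4 zeros: 100010001100000. Divide by 11101 (XOR where the leading bit is 1):
  pos 0: 10001 XOR 11101 = 01100
  pos 1: 11000 XOR 11101 = 00101
  pos 3: 10100 XOR 11101 = 01001
  pos 4: 10011 XOR 11101 = 01110
  pos 5: 11101 XOR 11101 = 00000
Remainder (last 4 bits) = 0000. This is the CRC / FCS.

0000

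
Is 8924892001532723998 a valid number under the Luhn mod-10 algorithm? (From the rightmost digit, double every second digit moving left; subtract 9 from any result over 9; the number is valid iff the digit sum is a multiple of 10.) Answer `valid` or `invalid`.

valid

From the right, keep odd positions and double even positions (subtract 9 from any doubled value over 9):
  doubled (positions 2,4,...): 9 6 5 6 2 0 9 8 9 → sum 54
  kept (positions 1,3,...): 8 9 2 2 5 0 2 8 2 8 → sum 46
Total = 100.
100 mod 10 = 0, so the number is valid.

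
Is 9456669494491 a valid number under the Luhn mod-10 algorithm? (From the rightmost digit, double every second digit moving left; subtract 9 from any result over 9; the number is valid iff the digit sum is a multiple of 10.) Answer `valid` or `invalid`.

invalid

From the right, keep odd positions and double even positions (subtract 9 from any doubled value over 9):
  doubled (positions 2,4,...): 9 8 8 3 3 8 → sum 39
  kept (positions 1,3,...): 1 4 9 9 6 5 9 → sum 43
Total = 82.
82 mod 10 = 2, so the number is invalid.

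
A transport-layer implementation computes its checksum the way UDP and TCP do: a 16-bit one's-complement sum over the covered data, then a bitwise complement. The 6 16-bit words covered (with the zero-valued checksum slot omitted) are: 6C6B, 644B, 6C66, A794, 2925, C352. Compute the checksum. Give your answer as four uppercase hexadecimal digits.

One's-complement addition (fold any carry out of bit 15 back into bit 0):
  0x6C6B + 0x644B = 0x0D0B6
  0xD0B6 + 0x6C66 = 0x13D1C → wrap carry → 0x3D1D
  0x3D1D + 0xA794 = 0x0E4B1
  0xE4B1 + 0x2925 = 0x10DD6 → wrap carry → 0x0DD7
  0x0DD7 + 0xC352 = 0x0D129
One's-complement sum = 0xD129.
Checksum = ~0xD129 & 0xFFFF = 0x2ED6.

2ED6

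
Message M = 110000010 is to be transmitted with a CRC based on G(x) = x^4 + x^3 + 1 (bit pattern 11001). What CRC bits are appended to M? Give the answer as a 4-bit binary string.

0101

Append 4 zeros: 1100000100000. Divide by 11001 (XOR where the leading bit is 1):
  pos 0: 11000 XOR 11001 = 00001
  pos 4: 10010 XOR 11001 = 01011
  pos 5: 10110 XOR 11001 = 01111
  pos 6: 11110 XOR 11001 = 00111
  pos 8: 11100 XOR 11001 = 00101
Remainder (last 4 bits) = 0101. This is the CRC / FCS.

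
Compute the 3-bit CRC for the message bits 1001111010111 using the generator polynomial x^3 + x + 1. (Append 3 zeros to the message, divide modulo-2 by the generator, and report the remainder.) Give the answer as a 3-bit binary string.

Append 3 zeros: 1001111010111000. Divide by 1011 (XOR where the leading bit is 1):
  pos 0: 1001 XOR 1011 = 0010
  pos 2: 1011 XOR 1011 = 0000
  pos 6: 1010 XOR 1011 = 0001
  pos 9: 1111 XOR 1011 = 0100
  pos 10: 1000 XOR 1011 = 0011
  pos 12: 1100 XOR 1011 = 0111
Remainder (last 3 bits) = 111. This is the CRC / FCS.

111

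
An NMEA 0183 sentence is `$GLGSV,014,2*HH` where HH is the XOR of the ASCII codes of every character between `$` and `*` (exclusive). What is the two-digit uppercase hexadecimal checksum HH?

4E

XOR the ASCII codes of the payload characters:
  'G' = 0x47 → acc = 0x47
  'L' = 0x4C → acc = 0x0B
  'G' = 0x47 → acc = 0x4C
  'S' = 0x53 → acc = 0x1F
  'V' = 0x56 → acc = 0x49
  ',' = 0x2C → acc = 0x65
  '0' = 0x30 → acc = 0x55
  '1' = 0x31 → acc = 0x64
  '4' = 0x34 → acc = 0x50
  ',' = 0x2C → acc = 0x7C
  '2' = 0x32 → acc = 0x4E
Checksum = 0x4E.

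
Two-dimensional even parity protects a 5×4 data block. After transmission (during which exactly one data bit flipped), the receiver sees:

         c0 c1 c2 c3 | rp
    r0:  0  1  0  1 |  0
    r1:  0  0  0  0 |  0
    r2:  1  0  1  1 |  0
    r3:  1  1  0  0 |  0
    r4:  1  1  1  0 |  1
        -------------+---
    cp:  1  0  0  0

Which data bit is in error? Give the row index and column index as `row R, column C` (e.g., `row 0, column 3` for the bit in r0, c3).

Recompute each row's even parity and compare to rp:
  r0: data parity 0, sent rp 0 → ok
  r1: data parity 0, sent rp 0 → ok
  r2: data parity 1, sent rp 0 → mismatch
  r3: data parity 0, sent rp 0 → ok
  r4: data parity 1, sent rp 1 → ok
Recompute each column's even parity and compare to cp:
  c0: data parity 1, sent cp 1 → ok
  c1: data parity 1, sent cp 0 → mismatch
  c2: data parity 0, sent cp 0 → ok
  c3: data parity 0, sent cp 0 → ok
Exactly one row (r2) and one column (c1) fail → the flipped bit is at their intersection.

row 2, column 1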